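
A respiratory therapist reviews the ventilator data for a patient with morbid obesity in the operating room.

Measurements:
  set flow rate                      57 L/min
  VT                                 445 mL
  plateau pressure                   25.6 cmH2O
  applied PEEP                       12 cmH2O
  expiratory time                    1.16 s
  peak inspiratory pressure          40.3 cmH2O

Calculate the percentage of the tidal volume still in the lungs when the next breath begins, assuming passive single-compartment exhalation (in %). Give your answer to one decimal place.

Flow: 57 L/min ÷ 60 = 0.95 L/s.
R = (PIP − Pplat)/V̇ = (40.3 − 25.6) / 0.95 = 14.7/0.95 = 15.474 cmH2O·s/L.
C = Vt/(Pplat − PEEP) = 445.0 / (25.6 − 12) = 445.0/13.6 = 32.721 mL/cmH2O.
τ = R × C = 15.474 × 0.03272 L/cmH2O = 0.5063 s.
Fraction remaining at end-expiration = e^(−Te/τ) = e^(−1.16/0.5063) = 0.1012 → 10.12%.

10.1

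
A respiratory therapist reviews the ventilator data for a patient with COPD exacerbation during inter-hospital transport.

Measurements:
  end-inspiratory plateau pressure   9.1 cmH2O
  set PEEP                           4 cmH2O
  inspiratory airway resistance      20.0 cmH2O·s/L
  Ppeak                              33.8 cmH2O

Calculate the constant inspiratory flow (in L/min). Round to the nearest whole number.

flow = (PIP − Pplat) / Raw = (33.8 − 9.1) / 20.0 = 1.235 L/s × 60 = 74.1 L/min.

74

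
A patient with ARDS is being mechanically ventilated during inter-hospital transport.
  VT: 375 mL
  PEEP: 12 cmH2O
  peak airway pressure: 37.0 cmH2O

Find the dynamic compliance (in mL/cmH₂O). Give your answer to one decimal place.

Dynamic compliance = Vt / (PIP − PEEP) = 375 / (37.0 − 12) = 375 / 25.0 = 15.0 mL/cmH2O.

15.0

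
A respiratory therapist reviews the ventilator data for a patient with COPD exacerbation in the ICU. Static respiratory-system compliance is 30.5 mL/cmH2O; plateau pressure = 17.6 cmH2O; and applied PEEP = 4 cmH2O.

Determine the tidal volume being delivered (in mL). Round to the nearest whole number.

415

Vt = Cstat × (Pplat − PEEP) = 30.5 × (17.6 − 4) = 30.5 × 13.6 = 414.8 mL.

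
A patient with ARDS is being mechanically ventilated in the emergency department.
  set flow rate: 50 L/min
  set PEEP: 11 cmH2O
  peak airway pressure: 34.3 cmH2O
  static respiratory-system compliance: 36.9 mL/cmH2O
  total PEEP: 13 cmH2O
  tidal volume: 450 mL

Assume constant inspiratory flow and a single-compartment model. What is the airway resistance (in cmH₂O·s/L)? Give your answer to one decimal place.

10.9

Flow: 50 L/min ÷ 60 = 0.8333 L/s.
Total PEEP = 13 cmH2O (set 11 + intrinsic 2); this is the baseline alveolar pressure.
Equation of motion (constant flow): PIP = Vt/C + R·V̇ + PEEP.
R·V̇ = PIP − Vt/C − PEEP = 34.3 − 450/36.9 − 13 = 34.3 − 12.195 − 13 = 9.105 cmH2O.
R = 9.105 / 0.8333 = 10.926 cmH2O·s/L.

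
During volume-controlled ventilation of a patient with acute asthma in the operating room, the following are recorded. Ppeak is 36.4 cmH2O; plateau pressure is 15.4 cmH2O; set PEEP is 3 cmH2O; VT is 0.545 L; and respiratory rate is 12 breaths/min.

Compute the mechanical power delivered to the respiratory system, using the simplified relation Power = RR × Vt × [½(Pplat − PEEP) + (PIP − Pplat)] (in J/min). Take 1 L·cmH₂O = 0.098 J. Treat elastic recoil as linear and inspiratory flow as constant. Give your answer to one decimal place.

Per-breath work = Vt × [½(Pplat−PEEP) + (PIP−Pplat)] = 0.545 × [0.5×12.4 + 21.0] = 0.545 × 27.2 = 14.824 L·cmH2O.
Power = 12 × 14.824 = 177.89 L·cmH2O/min.
× 0.098 J/(L·cmH2O) → 17.433 J/min.

17.4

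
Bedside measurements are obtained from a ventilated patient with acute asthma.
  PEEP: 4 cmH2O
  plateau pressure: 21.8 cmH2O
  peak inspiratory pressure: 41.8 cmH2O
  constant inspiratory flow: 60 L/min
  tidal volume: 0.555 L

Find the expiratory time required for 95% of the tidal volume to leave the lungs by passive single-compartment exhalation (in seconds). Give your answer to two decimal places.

Flow: 60 L/min ÷ 60 = 1 L/s.
R = (PIP − Pplat)/V̇ = (41.8 − 21.8) / 1 = 20.0/1 = 20.0 cmH2O·s/L.
C = Vt/(Pplat − PEEP) = 555.0 / (21.8 − 4) = 555.0/17.8 = 31.18 mL/cmH2O.
τ = R × C = 20.0 × 0.03118 L/cmH2O = 0.6236 s.
t = −τ·ln(1 − 0.95) = −0.6236·ln(0.05) = 1.868 s.

1.87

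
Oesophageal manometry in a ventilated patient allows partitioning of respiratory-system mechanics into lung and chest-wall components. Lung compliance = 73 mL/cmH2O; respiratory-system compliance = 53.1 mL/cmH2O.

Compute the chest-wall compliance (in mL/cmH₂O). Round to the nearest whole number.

195

1/Ccw = 1/Crs − 1/CL.
1/Ccw = 1/53.1 − 1/73 = 0.005134.
Ccw = 194.78 mL/cmH2O.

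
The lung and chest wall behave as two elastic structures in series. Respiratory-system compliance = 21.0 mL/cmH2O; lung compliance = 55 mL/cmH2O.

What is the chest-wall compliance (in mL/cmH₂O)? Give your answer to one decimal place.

34.0

1/Ccw = 1/Crs − 1/CL.
1/Ccw = 1/21.0 − 1/55 = 0.02944.
Ccw = 33.967 mL/cmH2O.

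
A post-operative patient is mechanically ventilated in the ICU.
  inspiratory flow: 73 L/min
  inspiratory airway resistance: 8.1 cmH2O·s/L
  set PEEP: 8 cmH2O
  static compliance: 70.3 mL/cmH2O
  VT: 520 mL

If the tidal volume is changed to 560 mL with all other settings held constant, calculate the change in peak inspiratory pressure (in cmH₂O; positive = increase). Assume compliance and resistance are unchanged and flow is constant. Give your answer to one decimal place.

PIP = Vt/C + R·V̇ + PEEP (constant-flow equation of motion).
Only the elastic term changes: ΔPIP = ΔVt / C = (560 − 520) / 70.3 = 0.569 cmH2O.

0.6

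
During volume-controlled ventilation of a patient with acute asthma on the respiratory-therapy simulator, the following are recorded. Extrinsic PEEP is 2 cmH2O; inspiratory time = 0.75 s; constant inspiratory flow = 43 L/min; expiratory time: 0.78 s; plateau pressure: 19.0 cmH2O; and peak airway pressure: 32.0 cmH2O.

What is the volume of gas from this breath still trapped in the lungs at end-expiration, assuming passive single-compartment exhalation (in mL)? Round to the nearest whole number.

138

Flow: 43 L/min ÷ 60 = 0.7167 L/s.
Vt = flow × Ti = 0.7167 L/s × 0.75 s × 1000 mL/L = 537.53 mL.
R = (PIP − Pplat)/V̇ = (32.0 − 19.0) / 0.7167 = 13.0/0.7167 = 18.139 cmH2O·s/L.
C = Vt/(Pplat − PEEP) = 537.53 / (19.0 − 2) = 537.53/17.0 = 31.619 mL/cmH2O.
τ = R × C = 18.139 × 0.03162 L/cmH2O = 0.5736 s.
Fraction remaining = e^(−Te/τ) = e^(−0.78/0.5736) = 0.2567.
Trapped volume = 537.53 × 0.2567 = 137.98 mL.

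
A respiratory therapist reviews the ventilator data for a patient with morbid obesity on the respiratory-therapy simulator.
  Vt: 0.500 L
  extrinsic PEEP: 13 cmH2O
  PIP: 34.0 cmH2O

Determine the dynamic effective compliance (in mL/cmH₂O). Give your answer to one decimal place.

Dynamic compliance = Vt / (PIP − PEEP) = 500 / (34.0 − 13) = 500 / 21.0 = 23.81 mL/cmH2O.

23.8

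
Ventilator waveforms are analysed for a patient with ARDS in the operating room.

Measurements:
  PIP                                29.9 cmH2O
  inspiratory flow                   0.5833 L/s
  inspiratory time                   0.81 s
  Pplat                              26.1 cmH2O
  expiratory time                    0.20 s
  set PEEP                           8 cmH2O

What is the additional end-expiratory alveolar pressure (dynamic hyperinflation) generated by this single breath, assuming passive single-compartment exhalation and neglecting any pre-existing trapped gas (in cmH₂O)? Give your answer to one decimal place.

5.6

Vt = flow × Ti = 0.5833 L/s × 0.81 s × 1000 mL/L = 472.47 mL.
R = (PIP − Pplat)/V̇ = (29.9 − 26.1) / 0.5833 = 3.8/0.5833 = 6.515 cmH2O·s/L.
C = Vt/(Pplat − PEEP) = 472.47 / (26.1 − 8) = 472.47/18.1 = 26.103 mL/cmH2O.
τ = R × C = 6.515 × 0.0261 L/cmH2O = 0.17 s.
Fraction remaining = e^(−Te/τ) = e^(−0.20/0.17) = 0.3084; trapped volume = 472.47 × 0.3084 = 145.71 mL.
Additional alveolar pressure from trapping ≈ V_trapped / C = 145.71 / 26.103 = 5.582 cmH2O.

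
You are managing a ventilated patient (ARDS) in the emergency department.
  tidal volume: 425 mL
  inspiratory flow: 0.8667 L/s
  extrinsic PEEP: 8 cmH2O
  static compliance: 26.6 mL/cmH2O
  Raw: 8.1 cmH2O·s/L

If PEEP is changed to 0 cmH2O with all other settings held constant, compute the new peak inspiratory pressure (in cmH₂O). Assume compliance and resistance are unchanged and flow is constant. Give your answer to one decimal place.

PIP = Vt/C + R·V̇ + PEEP (constant-flow equation of motion).
Only the baseline term changes: ΔPIP = ΔPEEP = 0 − 8 = -8.0 cmH2O.
Original PIP = 425/26.6 + 8.1×0.8667 + 8 = 30.998 cmH2O; new PIP = 30.998 + (-8.0) = 22.998 cmH2O.

23.0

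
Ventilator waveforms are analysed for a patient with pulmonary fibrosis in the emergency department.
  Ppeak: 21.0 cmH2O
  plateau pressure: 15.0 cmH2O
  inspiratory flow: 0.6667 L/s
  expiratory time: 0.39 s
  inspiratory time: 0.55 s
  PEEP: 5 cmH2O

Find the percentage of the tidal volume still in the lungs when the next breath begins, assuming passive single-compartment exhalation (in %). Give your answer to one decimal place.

30.7

Vt = flow × Ti = 0.6667 L/s × 0.55 s × 1000 mL/L = 366.69 mL.
R = (PIP − Pplat)/V̇ = (21.0 − 15.0) / 0.6667 = 6.0/0.6667 = 9.0 cmH2O·s/L.
C = Vt/(Pplat − PEEP) = 366.69 / (15.0 − 5) = 366.69/10.0 = 36.669 mL/cmH2O.
τ = R × C = 9.0 × 0.03667 L/cmH2O = 0.33 s.
Fraction remaining at end-expiration = e^(−Te/τ) = e^(−0.39/0.33) = 0.3067 → 30.67%.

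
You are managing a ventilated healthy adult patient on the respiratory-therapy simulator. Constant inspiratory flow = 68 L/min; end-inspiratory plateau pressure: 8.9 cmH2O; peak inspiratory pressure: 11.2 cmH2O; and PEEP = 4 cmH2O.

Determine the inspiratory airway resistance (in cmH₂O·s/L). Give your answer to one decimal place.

Flow: 68 L/min ÷ 60 = 1.1333 L/s.
Raw = (PIP − Pplat) / flow = (11.2 − 8.9) / 1.1333 = 2.3 / 1.1333 = 2.029 cmH2O·s/L.

2.0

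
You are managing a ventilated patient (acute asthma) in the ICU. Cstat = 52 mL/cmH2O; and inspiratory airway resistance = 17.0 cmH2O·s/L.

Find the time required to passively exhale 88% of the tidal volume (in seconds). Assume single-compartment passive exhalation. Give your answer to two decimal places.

τ = R × C = 17.0 × 52 mL/cmH2O = 17.0 × 0.052 L/cmH2O = 0.884 s.
Exhaled fraction f = 1 − e^(−t/τ) → t = −τ·ln(1 − f) = −0.884·ln(0.12) = 1.874 s.

1.87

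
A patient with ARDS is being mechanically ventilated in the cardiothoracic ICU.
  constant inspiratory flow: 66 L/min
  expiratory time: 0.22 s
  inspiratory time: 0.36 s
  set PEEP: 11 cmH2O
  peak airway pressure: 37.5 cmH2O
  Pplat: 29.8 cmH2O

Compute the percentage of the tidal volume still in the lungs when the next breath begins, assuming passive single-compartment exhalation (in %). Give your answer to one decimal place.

22.5

Flow: 66 L/min ÷ 60 = 1.1 L/s.
Vt = flow × Ti = 1.1 L/s × 0.36 s × 1000 mL/L = 396.0 mL.
R = (PIP − Pplat)/V̇ = (37.5 − 29.8) / 1.1 = 7.7/1.1 = 7.0 cmH2O·s/L.
C = Vt/(Pplat − PEEP) = 396.0 / (29.8 − 11) = 396.0/18.8 = 21.064 mL/cmH2O.
τ = R × C = 7.0 × 0.02106 L/cmH2O = 0.1474 s.
Fraction remaining at end-expiration = e^(−Te/τ) = e^(−0.22/0.1474) = 0.2248 → 22.48%.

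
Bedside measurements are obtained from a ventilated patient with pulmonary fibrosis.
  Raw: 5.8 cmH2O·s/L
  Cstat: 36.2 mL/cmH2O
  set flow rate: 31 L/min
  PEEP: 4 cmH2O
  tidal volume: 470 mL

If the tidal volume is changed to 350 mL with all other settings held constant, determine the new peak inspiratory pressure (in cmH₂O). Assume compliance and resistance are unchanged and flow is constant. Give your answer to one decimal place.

16.7

Flow: 31 L/min ÷ 60 = 0.5167 L/s.
PIP = Vt/C + R·V̇ + PEEP (constant-flow equation of motion).
Only the elastic term changes: ΔPIP = ΔVt / C = (350 − 470) / 36.2 = -3.315 cmH2O.
Original PIP = 470/36.2 + 5.8×0.5167 + 4 = 19.98 cmH2O; new PIP = 19.98 + (-3.315) = 16.665 cmH2O.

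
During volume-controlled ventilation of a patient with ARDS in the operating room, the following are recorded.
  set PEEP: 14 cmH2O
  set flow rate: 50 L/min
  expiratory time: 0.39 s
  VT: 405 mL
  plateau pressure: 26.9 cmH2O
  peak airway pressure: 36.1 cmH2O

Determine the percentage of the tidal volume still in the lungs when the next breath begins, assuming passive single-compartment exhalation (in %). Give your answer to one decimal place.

32.5

Flow: 50 L/min ÷ 60 = 0.8333 L/s.
R = (PIP − Pplat)/V̇ = (36.1 − 26.9) / 0.8333 = 9.2/0.8333 = 11.04 cmH2O·s/L.
C = Vt/(Pplat − PEEP) = 405.0 / (26.9 − 14) = 405.0/12.9 = 31.395 mL/cmH2O.
τ = R × C = 11.04 × 0.0314 L/cmH2O = 0.3467 s.
Fraction remaining at end-expiration = e^(−Te/τ) = e^(−0.39/0.3467) = 0.3247 → 32.47%.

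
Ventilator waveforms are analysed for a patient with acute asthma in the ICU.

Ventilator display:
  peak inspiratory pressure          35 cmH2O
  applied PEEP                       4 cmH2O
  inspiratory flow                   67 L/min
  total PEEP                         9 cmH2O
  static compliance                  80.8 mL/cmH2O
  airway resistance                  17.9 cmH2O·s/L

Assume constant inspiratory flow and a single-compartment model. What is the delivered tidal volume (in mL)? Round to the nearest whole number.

486

Flow: 67 L/min ÷ 60 = 1.1167 L/s.
Total PEEP = 9 cmH2O (set 4 + intrinsic 5); this is the baseline alveolar pressure.
Equation of motion (constant flow): PIP = Vt/C + R·V̇ + PEEP.
Vt/C = PIP − R·V̇ − PEEP = 35 − 19.989 − 9 = 6.011 cmH2O.
Vt = C × 6.011 = 80.8 × 6.011 = 485.69 mL.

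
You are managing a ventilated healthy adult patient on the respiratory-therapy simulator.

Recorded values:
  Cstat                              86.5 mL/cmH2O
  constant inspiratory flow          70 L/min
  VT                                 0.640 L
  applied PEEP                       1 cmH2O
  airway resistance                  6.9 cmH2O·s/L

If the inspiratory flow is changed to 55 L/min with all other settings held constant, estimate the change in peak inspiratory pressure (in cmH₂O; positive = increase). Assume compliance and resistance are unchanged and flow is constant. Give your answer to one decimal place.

-1.7

Flow: 70 L/min ÷ 60 = 1.1667 L/s.
New flow: 55 L/min ÷ 60 = 0.9167 L/s.
PIP = Vt/C + R·V̇ + PEEP (constant-flow equation of motion).
Only the resistive term changes: ΔPIP = R × ΔV̇ = 6.9 × (0.9167 − 1.1667) = 6.9 × -0.25 = -1.725 cmH2O.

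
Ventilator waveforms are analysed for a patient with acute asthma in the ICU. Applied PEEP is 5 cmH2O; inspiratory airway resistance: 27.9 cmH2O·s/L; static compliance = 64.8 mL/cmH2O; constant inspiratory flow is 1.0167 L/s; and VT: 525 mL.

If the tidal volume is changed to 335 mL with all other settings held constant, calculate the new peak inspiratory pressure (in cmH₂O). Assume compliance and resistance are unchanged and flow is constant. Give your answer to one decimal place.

38.5

PIP = Vt/C + R·V̇ + PEEP (constant-flow equation of motion).
Only the elastic term changes: ΔPIP = ΔVt / C = (335 − 525) / 64.8 = -2.932 cmH2O.
Original PIP = 525/64.8 + 27.9×1.0167 + 5 = 41.468 cmH2O; new PIP = 41.468 + (-2.932) = 38.536 cmH2O.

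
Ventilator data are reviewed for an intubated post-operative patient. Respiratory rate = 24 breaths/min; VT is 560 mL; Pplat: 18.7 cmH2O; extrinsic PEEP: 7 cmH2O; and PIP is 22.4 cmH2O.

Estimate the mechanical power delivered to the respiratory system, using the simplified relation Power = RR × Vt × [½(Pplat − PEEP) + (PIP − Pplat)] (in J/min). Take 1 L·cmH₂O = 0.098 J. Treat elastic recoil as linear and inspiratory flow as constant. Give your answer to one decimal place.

Per-breath work = Vt × [½(Pplat−PEEP) + (PIP−Pplat)] = 0.560 × [0.5×11.7 + 3.7] = 0.560 × 9.55 = 5.348 L·cmH2O.
Power = 24 × 5.348 = 128.35 L·cmH2O/min.
× 0.098 J/(L·cmH2O) → 12.578 J/min.

12.6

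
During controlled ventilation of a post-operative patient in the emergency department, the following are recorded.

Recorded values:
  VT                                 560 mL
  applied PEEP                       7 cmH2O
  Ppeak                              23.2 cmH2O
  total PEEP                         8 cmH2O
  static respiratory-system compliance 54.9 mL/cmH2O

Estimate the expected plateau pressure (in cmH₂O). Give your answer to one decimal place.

18.2

End-expiratory occlusion gives total PEEP = 8 cmH2O (intrinsic PEEP = 8 − 7 = 1). Use total PEEP for the elastic gradient.
Pplat = PEEPtotal + Vt / Cstat = 8 + 560 / 54.9 = 8 + 10.2 = 18.2 cmH2O.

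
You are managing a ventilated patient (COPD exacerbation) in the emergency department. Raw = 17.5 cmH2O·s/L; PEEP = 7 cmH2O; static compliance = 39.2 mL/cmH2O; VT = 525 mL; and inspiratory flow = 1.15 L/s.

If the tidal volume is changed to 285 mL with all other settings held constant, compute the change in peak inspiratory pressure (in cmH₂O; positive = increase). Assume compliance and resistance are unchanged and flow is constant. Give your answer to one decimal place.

PIP = Vt/C + R·V̇ + PEEP (constant-flow equation of motion).
Only the elastic term changes: ΔPIP = ΔVt / C = (285 − 525) / 39.2 = -6.122 cmH2O.

-6.1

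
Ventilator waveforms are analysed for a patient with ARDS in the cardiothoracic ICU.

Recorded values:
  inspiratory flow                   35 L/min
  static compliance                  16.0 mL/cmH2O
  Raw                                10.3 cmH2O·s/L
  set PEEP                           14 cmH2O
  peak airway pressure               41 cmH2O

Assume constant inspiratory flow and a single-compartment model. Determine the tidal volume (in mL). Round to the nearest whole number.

Flow: 35 L/min ÷ 60 = 0.5833 L/s.
Equation of motion (constant flow): PIP = Vt/C + R·V̇ + PEEP.
Vt/C = PIP − R·V̇ − PEEP = 41 − 6.008 − 14 = 20.992 cmH2O.
Vt = C × 20.992 = 16.0 × 20.992 = 335.87 mL.

336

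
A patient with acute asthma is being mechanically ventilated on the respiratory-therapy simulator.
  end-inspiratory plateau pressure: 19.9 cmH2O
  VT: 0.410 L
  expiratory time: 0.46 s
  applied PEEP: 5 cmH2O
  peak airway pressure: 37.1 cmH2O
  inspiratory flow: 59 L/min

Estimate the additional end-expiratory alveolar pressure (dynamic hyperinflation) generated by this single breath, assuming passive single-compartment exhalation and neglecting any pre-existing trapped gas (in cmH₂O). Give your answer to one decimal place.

5.7

Flow: 59 L/min ÷ 60 = 0.9833 L/s.
R = (PIP − Pplat)/V̇ = (37.1 − 19.9) / 0.9833 = 17.2/0.9833 = 17.492 cmH2O·s/L.
C = Vt/(Pplat − PEEP) = 410.0 / (19.9 − 5) = 410.0/14.9 = 27.517 mL/cmH2O.
τ = R × C = 17.492 × 0.02752 L/cmH2O = 0.4814 s.
Fraction remaining = e^(−Te/τ) = e^(−0.46/0.4814) = 0.3846; trapped volume = 410.0 × 0.3846 = 157.69 mL.
Additional alveolar pressure from trapping ≈ V_trapped / C = 157.69 / 27.517 = 5.731 cmH2O.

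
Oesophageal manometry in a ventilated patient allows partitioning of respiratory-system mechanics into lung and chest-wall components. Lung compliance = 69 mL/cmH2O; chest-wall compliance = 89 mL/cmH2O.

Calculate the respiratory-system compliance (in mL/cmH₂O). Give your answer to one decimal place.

38.9

Lung and chest wall are elastances in series: 1/Crs = 1/CL + 1/Ccw.
1/Crs = 1/69 + 1/89 = 0.02573.
Crs = 38.865 mL/cmH2O.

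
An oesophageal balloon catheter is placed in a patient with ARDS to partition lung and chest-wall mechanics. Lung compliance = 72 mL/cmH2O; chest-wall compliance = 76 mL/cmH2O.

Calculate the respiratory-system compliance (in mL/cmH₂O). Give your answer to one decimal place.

37.0

Lung and chest wall are elastances in series: 1/Crs = 1/CL + 1/Ccw.
1/Crs = 1/72 + 1/76 = 0.02705.
Crs = 36.969 mL/cmH2O.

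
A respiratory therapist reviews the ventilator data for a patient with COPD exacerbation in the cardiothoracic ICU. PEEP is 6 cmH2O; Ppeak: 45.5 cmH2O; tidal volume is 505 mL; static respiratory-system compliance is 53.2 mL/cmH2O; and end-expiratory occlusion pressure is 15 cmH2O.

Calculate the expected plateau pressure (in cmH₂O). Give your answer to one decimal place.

24.5

End-expiratory occlusion gives total PEEP = 15 cmH2O (intrinsic PEEP = 15 − 6 = 9). Use total PEEP for the elastic gradient.
Pplat = PEEPtotal + Vt / Cstat = 15 + 505 / 53.2 = 15 + 9.492 = 24.492 cmH2O.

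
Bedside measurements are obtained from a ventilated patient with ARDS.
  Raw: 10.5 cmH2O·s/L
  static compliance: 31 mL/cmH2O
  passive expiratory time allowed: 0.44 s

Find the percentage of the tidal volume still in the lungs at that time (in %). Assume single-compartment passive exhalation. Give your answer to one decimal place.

τ = R × C = 10.5 × 31 mL/cmH2O = 10.5 × 0.031 L/cmH2O = 0.3255 s.
Passive exhalation: V(t)/V₀ = e^(−t/τ) = e^(−0.44/0.3255) = 0.2588.
Fraction remaining = 0.2588 → 25.88%.

25.9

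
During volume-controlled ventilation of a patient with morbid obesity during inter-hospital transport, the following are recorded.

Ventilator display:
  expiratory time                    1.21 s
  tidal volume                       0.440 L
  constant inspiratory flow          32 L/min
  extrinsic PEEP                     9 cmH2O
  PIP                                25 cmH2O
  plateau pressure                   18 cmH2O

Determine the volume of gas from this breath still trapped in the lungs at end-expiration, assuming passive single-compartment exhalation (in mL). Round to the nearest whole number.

67

Flow: 32 L/min ÷ 60 = 0.5333 L/s.
R = (PIP − Pplat)/V̇ = (25 − 18) / 0.5333 = 7.0/0.5333 = 13.126 cmH2O·s/L.
C = Vt/(Pplat − PEEP) = 440.0 / (18 − 9) = 440.0/9.0 = 48.889 mL/cmH2O.
τ = R × C = 13.126 × 0.04889 L/cmH2O = 0.6417 s.
Fraction remaining = e^(−Te/τ) = e^(−1.21/0.6417) = 0.1517.
Trapped volume = 440.0 × 0.1517 = 66.748 mL.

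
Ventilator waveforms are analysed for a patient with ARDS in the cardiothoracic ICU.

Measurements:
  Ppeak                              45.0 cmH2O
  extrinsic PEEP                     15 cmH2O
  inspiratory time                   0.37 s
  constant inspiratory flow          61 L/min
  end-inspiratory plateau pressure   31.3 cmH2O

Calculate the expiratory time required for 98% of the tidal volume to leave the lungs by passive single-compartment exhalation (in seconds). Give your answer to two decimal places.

Flow: 61 L/min ÷ 60 = 1.0167 L/s.
Vt = flow × Ti = 1.0167 L/s × 0.37 s × 1000 mL/L = 376.18 mL.
R = (PIP − Pplat)/V̇ = (45.0 − 31.3) / 1.0167 = 13.7/1.0167 = 13.475 cmH2O·s/L.
C = Vt/(Pplat − PEEP) = 376.18 / (31.3 − 15) = 376.18/16.3 = 23.079 mL/cmH2O.
τ = R × C = 13.475 × 0.02308 L/cmH2O = 0.311 s.
t = −τ·ln(1 − 0.98) = −0.311·ln(0.02) = 1.217 s.

1.22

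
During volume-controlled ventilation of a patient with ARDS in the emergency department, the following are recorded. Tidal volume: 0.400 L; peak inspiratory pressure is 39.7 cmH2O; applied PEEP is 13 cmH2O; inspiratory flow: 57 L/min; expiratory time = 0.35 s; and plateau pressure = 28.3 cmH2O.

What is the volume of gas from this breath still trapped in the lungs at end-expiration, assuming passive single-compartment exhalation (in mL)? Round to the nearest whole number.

131

Flow: 57 L/min ÷ 60 = 0.95 L/s.
R = (PIP − Pplat)/V̇ = (39.7 − 28.3) / 0.95 = 11.4/0.95 = 12.0 cmH2O·s/L.
C = Vt/(Pplat − PEEP) = 400.0 / (28.3 − 13) = 400.0/15.3 = 26.144 mL/cmH2O.
τ = R × C = 12.0 × 0.02614 L/cmH2O = 0.3137 s.
Fraction remaining = e^(−Te/τ) = e^(−0.35/0.3137) = 0.3277.
Trapped volume = 400.0 × 0.3277 = 131.08 mL.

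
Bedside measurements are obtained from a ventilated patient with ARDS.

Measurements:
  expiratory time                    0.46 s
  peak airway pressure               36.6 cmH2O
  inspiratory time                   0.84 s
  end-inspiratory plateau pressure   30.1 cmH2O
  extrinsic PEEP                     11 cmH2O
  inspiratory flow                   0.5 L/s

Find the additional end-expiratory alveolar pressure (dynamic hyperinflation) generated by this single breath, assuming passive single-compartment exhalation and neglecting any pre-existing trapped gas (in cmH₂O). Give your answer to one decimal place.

Vt = flow × Ti = 0.5 L/s × 0.84 s × 1000 mL/L = 420.0 mL.
R = (PIP − Pplat)/V̇ = (36.6 − 30.1) / 0.5 = 6.5/0.5 = 13.0 cmH2O·s/L.
C = Vt/(Pplat − PEEP) = 420.0 / (30.1 − 11) = 420.0/19.1 = 21.99 mL/cmH2O.
τ = R × C = 13.0 × 0.02199 L/cmH2O = 0.2859 s.
Fraction remaining = e^(−Te/τ) = e^(−0.46/0.2859) = 0.2001; trapped volume = 420.0 × 0.2001 = 84.042 mL.
Additional alveolar pressure from trapping ≈ V_trapped / C = 84.042 / 21.99 = 3.822 cmH2O.

3.8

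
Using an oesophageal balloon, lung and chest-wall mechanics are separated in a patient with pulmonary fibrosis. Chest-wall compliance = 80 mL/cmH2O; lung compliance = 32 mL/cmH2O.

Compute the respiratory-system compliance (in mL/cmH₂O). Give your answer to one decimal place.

22.9

Lung and chest wall are elastances in series: 1/Crs = 1/CL + 1/Ccw.
1/Crs = 1/32 + 1/80 = 0.04375.
Crs = 22.857 mL/cmH2O.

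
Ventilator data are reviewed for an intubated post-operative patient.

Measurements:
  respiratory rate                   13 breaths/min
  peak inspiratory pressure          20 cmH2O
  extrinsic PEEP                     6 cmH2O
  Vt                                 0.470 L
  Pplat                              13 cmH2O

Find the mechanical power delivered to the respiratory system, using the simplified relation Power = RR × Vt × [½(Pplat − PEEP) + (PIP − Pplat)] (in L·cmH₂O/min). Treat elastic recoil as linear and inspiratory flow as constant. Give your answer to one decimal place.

64.2

Per-breath work = Vt × [½(Pplat−PEEP) + (PIP−Pplat)] = 0.470 × [0.5×7.0 + 7.0] = 0.470 × 10.5 = 4.935 L·cmH2O.
Power = 13 × 4.935 = 64.155 L·cmH2O/min.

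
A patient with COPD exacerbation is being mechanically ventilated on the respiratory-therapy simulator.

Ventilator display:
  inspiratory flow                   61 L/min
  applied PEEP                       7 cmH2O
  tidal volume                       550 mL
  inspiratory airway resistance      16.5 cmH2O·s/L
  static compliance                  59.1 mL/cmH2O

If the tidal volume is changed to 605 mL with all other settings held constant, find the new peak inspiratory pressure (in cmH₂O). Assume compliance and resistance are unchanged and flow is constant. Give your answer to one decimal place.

Flow: 61 L/min ÷ 60 = 1.0167 L/s.
PIP = Vt/C + R·V̇ + PEEP (constant-flow equation of motion).
Only the elastic term changes: ΔPIP = ΔVt / C = (605 − 550) / 59.1 = 0.9306 cmH2O.
Original PIP = 550/59.1 + 16.5×1.0167 + 7 = 33.082 cmH2O; new PIP = 33.082 + (0.9306) = 34.013 cmH2O.

34.0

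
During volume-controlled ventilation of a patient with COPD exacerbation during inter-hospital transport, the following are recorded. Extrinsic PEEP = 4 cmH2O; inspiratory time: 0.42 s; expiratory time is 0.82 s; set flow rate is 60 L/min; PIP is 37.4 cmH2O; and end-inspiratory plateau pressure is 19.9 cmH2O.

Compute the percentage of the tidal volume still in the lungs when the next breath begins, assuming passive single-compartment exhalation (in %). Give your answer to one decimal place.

17.0

Flow: 60 L/min ÷ 60 = 1 L/s.
Vt = flow × Ti = 1 L/s × 0.42 s × 1000 mL/L = 420.0 mL.
R = (PIP − Pplat)/V̇ = (37.4 − 19.9) / 1 = 17.5/1 = 17.5 cmH2O·s/L.
C = Vt/(Pplat − PEEP) = 420.0 / (19.9 − 4) = 420.0/15.9 = 26.415 mL/cmH2O.
τ = R × C = 17.5 × 0.02642 L/cmH2O = 0.4624 s.
Fraction remaining at end-expiration = e^(−Te/τ) = e^(−0.82/0.4624) = 0.1698 → 16.98%.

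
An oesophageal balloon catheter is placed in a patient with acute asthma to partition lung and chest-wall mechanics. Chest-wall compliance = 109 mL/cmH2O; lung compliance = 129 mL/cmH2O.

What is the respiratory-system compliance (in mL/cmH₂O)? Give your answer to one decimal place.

Lung and chest wall are elastances in series: 1/Crs = 1/CL + 1/Ccw.
1/Crs = 1/129 + 1/109 = 0.01693.
Crs = 59.067 mL/cmH2O.

59.1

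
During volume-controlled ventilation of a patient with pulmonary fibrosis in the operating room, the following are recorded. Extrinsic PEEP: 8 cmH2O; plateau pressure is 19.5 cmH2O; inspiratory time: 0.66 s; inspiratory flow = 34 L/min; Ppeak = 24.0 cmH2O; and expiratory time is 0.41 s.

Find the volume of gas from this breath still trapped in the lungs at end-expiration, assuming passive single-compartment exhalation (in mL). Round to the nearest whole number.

76

Flow: 34 L/min ÷ 60 = 0.5667 L/s.
Vt = flow × Ti = 0.5667 L/s × 0.66 s × 1000 mL/L = 374.02 mL.
R = (PIP − Pplat)/V̇ = (24.0 − 19.5) / 0.5667 = 4.5/0.5667 = 7.941 cmH2O·s/L.
C = Vt/(Pplat − PEEP) = 374.02 / (19.5 − 8) = 374.02/11.5 = 32.523 mL/cmH2O.
τ = R × C = 7.941 × 0.03252 L/cmH2O = 0.2582 s.
Fraction remaining = e^(−Te/τ) = e^(−0.41/0.2582) = 0.2044.
Trapped volume = 374.02 × 0.2044 = 76.45 mL.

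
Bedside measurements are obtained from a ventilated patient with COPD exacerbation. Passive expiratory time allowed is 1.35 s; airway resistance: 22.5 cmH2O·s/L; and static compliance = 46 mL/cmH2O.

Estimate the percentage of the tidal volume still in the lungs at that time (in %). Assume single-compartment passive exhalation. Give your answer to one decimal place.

τ = R × C = 22.5 × 46 mL/cmH2O = 22.5 × 0.046 L/cmH2O = 1.035 s.
Passive exhalation: V(t)/V₀ = e^(−t/τ) = e^(−1.35/1.035) = 0.2713.
Fraction remaining = 0.2713 → 27.13%.

27.1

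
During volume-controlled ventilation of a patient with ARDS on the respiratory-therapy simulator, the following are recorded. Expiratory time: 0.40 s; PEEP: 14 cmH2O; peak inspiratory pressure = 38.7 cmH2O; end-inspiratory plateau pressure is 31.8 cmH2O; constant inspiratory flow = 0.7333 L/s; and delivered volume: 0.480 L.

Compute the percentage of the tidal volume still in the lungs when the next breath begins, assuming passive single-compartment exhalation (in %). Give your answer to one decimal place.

20.7

R = (PIP − Pplat)/V̇ = (38.7 − 31.8) / 0.7333 = 6.9/0.7333 = 9.41 cmH2O·s/L.
C = Vt/(Pplat − PEEP) = 480.0 / (31.8 − 14) = 480.0/17.8 = 26.966 mL/cmH2O.
τ = R × C = 9.41 × 0.02697 L/cmH2O = 0.2538 s.
Fraction remaining at end-expiration = e^(−Te/τ) = e^(−0.40/0.2538) = 0.2068 → 20.68%.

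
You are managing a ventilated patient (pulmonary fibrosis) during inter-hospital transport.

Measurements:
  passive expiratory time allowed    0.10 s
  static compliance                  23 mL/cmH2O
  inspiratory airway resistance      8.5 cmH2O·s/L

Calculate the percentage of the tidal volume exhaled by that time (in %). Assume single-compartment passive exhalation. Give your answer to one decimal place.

τ = R × C = 8.5 × 23 mL/cmH2O = 8.5 × 0.023 L/cmH2O = 0.1955 s.
Passive exhalation: V(t)/V₀ = e^(−t/τ) = e^(−0.10/0.1955) = 0.5996.
Fraction exhaled = 1 − 0.5996 = 0.4004 → 40.04%.

40.0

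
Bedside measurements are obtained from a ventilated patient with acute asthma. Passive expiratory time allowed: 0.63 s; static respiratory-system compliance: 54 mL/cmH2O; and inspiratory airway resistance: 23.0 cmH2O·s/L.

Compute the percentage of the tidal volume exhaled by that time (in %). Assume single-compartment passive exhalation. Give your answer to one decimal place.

39.8

τ = R × C = 23.0 × 54 mL/cmH2O = 23.0 × 0.054 L/cmH2O = 1.242 s.
Passive exhalation: V(t)/V₀ = e^(−t/τ) = e^(−0.63/1.242) = 0.6022.
Fraction exhaled = 1 − 0.6022 = 0.3978 → 39.78%.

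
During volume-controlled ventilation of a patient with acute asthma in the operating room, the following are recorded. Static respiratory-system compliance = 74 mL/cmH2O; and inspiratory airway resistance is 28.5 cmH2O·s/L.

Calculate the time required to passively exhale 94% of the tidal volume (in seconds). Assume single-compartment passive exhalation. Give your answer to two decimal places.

τ = R × C = 28.5 × 74 mL/cmH2O = 28.5 × 0.074 L/cmH2O = 2.109 s.
Exhaled fraction f = 1 − e^(−t/τ) → t = −τ·ln(1 − f) = −2.109·ln(0.06) = 5.933 s.

5.93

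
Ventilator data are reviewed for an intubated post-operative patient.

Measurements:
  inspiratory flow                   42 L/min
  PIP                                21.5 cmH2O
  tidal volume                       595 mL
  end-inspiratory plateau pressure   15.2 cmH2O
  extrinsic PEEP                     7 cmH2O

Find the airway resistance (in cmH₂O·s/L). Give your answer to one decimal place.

Flow: 42 L/min ÷ 60 = 0.7 L/s.
Raw = (PIP − Pplat) / flow = (21.5 − 15.2) / 0.7 = 6.3 / 0.7 = 9.0 cmH2O·s/L.

9.0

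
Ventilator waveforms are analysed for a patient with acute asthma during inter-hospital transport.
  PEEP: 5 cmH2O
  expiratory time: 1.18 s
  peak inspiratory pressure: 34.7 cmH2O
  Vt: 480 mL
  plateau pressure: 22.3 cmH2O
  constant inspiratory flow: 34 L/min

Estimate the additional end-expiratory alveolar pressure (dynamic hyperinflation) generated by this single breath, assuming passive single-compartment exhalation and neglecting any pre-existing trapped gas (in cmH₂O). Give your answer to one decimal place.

2.5

Flow: 34 L/min ÷ 60 = 0.5667 L/s.
R = (PIP − Pplat)/V̇ = (34.7 − 22.3) / 0.5667 = 12.4/0.5667 = 21.881 cmH2O·s/L.
C = Vt/(Pplat − PEEP) = 480.0 / (22.3 − 5) = 480.0/17.3 = 27.746 mL/cmH2O.
τ = R × C = 21.881 × 0.02775 L/cmH2O = 0.6072 s.
Fraction remaining = e^(−Te/τ) = e^(−1.18/0.6072) = 0.1432; trapped volume = 480.0 × 0.1432 = 68.736 mL.
Additional alveolar pressure from trapping ≈ V_trapped / C = 68.736 / 27.746 = 2.477 cmH2O.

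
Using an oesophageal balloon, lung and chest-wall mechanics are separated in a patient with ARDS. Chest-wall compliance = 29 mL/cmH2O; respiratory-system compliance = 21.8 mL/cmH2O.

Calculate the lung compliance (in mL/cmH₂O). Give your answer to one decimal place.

1/CL = 1/Crs − 1/Ccw.
1/CL = 1/21.8 − 1/29 = 0.01139.
CL = 87.796 mL/cmH2O.

87.8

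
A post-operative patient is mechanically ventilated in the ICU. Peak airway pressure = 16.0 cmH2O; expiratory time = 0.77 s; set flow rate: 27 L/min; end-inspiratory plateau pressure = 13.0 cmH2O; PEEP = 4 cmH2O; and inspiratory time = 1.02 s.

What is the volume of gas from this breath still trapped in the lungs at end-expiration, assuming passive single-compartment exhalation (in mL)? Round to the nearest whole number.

48

Flow: 27 L/min ÷ 60 = 0.45 L/s.
Vt = flow × Ti = 0.45 L/s × 1.02 s × 1000 mL/L = 459.0 mL.
R = (PIP − Pplat)/V̇ = (16.0 − 13.0) / 0.45 = 3.0/0.45 = 6.667 cmH2O·s/L.
C = Vt/(Pplat − PEEP) = 459.0 / (13.0 − 4) = 459.0/9.0 = 51.0 mL/cmH2O.
τ = R × C = 6.667 × 0.051 L/cmH2O = 0.34 s.
Fraction remaining = e^(−Te/τ) = e^(−0.77/0.34) = 0.1039.
Trapped volume = 459.0 × 0.1039 = 47.69 mL.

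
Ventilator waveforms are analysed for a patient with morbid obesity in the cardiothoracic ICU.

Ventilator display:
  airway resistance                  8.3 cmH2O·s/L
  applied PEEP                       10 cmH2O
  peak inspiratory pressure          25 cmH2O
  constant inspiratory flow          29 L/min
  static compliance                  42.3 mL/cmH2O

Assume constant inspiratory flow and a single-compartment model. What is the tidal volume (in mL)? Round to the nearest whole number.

Flow: 29 L/min ÷ 60 = 0.4833 L/s.
Equation of motion (constant flow): PIP = Vt/C + R·V̇ + PEEP.
Vt/C = PIP − R·V̇ − PEEP = 25 − 4.011 − 10 = 10.989 cmH2O.
Vt = C × 10.989 = 42.3 × 10.989 = 464.83 mL.

465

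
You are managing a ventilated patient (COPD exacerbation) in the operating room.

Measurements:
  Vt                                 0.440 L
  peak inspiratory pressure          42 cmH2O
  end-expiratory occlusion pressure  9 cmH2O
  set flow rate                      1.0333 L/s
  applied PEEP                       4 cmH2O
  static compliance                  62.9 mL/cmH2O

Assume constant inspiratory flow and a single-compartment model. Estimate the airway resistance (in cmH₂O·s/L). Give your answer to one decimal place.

25.2

Total PEEP = 9 cmH2O (set 4 + intrinsic 5); this is the baseline alveolar pressure.
Equation of motion (constant flow): PIP = Vt/C + R·V̇ + PEEP.
R·V̇ = PIP − Vt/C − PEEP = 42 − 440/62.9 − 9 = 42 − 6.995 − 9 = 26.005 cmH2O.
R = 26.005 / 1.0333 = 25.167 cmH2O·s/L.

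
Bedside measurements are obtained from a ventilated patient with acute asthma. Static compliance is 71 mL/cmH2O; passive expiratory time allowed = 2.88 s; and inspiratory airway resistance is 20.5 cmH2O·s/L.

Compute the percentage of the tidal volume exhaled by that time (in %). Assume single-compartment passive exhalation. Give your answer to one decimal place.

86.2

τ = R × C = 20.5 × 71 mL/cmH2O = 20.5 × 0.071 L/cmH2O = 1.456 s.
Passive exhalation: V(t)/V₀ = e^(−t/τ) = e^(−2.88/1.456) = 0.1383.
Fraction exhaled = 1 − 0.1383 = 0.8617 → 86.17%.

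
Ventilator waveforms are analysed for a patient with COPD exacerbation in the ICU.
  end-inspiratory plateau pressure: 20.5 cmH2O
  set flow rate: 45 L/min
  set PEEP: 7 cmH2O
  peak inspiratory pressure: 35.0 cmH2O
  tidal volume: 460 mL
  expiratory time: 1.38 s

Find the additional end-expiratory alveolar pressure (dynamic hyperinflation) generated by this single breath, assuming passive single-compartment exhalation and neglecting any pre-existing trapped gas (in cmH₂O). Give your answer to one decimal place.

1.7

Flow: 45 L/min ÷ 60 = 0.75 L/s.
R = (PIP − Pplat)/V̇ = (35.0 − 20.5) / 0.75 = 14.5/0.75 = 19.333 cmH2O·s/L.
C = Vt/(Pplat − PEEP) = 460.0 / (20.5 − 7) = 460.0/13.5 = 34.074 mL/cmH2O.
τ = R × C = 19.333 × 0.03407 L/cmH2O = 0.6587 s.
Fraction remaining = e^(−Te/τ) = e^(−1.38/0.6587) = 0.1231; trapped volume = 460.0 × 0.1231 = 56.626 mL.
Additional alveolar pressure from trapping ≈ V_trapped / C = 56.626 / 34.074 = 1.662 cmH2O.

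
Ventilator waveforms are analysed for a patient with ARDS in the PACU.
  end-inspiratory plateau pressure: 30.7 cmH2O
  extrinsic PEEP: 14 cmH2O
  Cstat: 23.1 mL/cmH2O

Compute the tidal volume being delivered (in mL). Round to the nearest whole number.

386

Vt = Cstat × (Pplat − PEEP) = 23.1 × (30.7 − 14) = 23.1 × 16.7 = 385.77 mL.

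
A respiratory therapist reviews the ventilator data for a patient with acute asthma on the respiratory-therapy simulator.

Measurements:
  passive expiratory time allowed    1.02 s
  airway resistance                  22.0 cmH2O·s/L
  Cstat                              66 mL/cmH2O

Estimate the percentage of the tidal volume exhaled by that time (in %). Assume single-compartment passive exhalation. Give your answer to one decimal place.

τ = R × C = 22.0 × 66 mL/cmH2O = 22.0 × 0.066 L/cmH2O = 1.452 s.
Passive exhalation: V(t)/V₀ = e^(−t/τ) = e^(−1.02/1.452) = 0.4954.
Fraction exhaled = 1 − 0.4954 = 0.5046 → 50.46%.

50.5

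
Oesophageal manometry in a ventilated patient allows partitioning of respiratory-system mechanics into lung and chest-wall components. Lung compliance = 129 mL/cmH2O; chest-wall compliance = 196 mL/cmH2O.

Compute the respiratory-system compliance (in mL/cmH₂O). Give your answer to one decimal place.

77.8

Lung and chest wall are elastances in series: 1/Crs = 1/CL + 1/Ccw.
1/Crs = 1/129 + 1/196 = 0.01285.
Crs = 77.821 mL/cmH2O.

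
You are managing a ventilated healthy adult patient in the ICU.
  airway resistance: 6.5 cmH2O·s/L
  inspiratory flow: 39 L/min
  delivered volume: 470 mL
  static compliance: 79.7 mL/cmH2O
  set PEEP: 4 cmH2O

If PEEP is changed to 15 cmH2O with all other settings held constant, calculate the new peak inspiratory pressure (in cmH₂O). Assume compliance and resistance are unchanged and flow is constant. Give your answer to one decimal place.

Flow: 39 L/min ÷ 60 = 0.65 L/s.
PIP = Vt/C + R·V̇ + PEEP (constant-flow equation of motion).
Only the baseline term changes: ΔPIP = ΔPEEP = 15 − 4 = 11.0 cmH2O.
Original PIP = 470/79.7 + 6.5×0.65 + 4 = 14.122 cmH2O; new PIP = 14.122 + (11.0) = 25.122 cmH2O.

25.1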